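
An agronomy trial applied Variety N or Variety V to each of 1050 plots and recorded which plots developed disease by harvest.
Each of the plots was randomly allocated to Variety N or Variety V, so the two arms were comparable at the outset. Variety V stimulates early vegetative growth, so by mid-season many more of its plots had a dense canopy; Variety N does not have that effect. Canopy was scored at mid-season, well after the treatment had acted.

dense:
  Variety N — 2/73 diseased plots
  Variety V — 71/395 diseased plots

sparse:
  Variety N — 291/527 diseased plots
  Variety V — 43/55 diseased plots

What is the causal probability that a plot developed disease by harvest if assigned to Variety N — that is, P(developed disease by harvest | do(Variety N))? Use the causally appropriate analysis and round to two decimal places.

0.49

The mid-season canopy-specific comparison favours Variety N throughout, but the pooled figures favour Variety V. The question is whether to condition on mid-season canopy.
Stratifying would compare varietys among plots the varietys themselves sorted into mid-season canopy groups — a form of selection on an intermediate. The unconditioned pooled rates give the total causal effect.
So P(outcome | do(Variety N)) is just the pooled rate for Variety N: 293/600 = 0.488.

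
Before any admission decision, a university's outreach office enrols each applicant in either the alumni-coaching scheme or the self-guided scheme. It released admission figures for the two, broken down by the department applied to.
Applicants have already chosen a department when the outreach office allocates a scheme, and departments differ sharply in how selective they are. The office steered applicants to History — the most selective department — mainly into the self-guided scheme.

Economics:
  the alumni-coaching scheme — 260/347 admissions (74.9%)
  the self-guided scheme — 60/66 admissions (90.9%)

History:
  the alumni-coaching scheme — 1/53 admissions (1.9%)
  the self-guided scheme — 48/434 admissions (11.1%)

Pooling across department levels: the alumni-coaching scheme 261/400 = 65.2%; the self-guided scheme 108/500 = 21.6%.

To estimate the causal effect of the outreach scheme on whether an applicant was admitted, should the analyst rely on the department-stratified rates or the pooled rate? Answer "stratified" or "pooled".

stratified

Here department is a common cause — it drives both which outreach scheme a case falls under and the outcome. The crude comparison mixes populations; the stratum-specific rates are the causally relevant ones.
Within each level — Economics: 74.9% vs 90.9%; History: 1.9% vs 11.1% — the self-guided scheme is higher every time.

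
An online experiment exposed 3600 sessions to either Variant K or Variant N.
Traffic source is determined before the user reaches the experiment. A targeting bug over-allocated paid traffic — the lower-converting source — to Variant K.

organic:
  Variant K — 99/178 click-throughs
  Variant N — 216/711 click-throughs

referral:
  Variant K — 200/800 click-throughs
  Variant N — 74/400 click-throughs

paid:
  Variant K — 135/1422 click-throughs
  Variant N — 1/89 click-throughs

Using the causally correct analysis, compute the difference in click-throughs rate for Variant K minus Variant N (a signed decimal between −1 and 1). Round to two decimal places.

+0.12

The stratified and pooled comparisons disagree (Variant K wins within each traffic source; Variant N wins overall), so the answer turns on the causal role of traffic source.
Nothing the variant does changes traffic source; the imbalance is an allocation artefact. With traffic source also predicting the outcome, the pooled figure is confounded, and the within-stratum comparison is the causal one.
Adjusting over the population distribution of traffic source: 0.247·(0.556−0.304) + 0.333·(0.250−0.185) + 0.420·(0.095−0.011) = +0.119.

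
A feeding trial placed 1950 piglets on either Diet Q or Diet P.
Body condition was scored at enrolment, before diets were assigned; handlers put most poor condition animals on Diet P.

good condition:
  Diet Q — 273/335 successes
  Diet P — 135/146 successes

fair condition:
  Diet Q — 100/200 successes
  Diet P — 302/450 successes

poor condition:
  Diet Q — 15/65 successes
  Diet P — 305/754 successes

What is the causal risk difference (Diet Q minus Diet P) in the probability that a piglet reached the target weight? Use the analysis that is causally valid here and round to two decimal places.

Diet P is higher inside every starting body condition stratum but Diet Q is higher in aggregate. Whether to stratify depends on how starting body condition relates to the diet.
Starting body condition satisfies the back-door criterion: it is not a descendant of the diet, and it blocks the spurious path from diet to outcome. Adjusting for it (i.e., using the within-starting body condition rates) gives the causal effect.
Adjusting over the population distribution of starting body condition: 0.247·(0.815−0.925) + 0.333·(0.500−0.671) + 0.420·(0.231−0.405) = -0.157.

-0.16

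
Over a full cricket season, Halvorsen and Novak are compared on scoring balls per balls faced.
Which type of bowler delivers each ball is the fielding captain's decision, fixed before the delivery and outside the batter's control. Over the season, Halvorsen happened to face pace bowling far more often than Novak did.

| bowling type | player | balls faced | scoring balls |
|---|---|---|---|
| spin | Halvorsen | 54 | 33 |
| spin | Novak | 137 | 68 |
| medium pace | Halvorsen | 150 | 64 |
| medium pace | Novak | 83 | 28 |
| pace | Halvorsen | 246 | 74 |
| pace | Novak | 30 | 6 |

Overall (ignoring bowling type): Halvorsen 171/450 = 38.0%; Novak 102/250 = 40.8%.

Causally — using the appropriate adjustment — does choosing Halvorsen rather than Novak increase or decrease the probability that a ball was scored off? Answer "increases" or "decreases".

increases

Since bowling type is a pre-existing factor (not a product of the player) and it affects the outcome on its own, it is a confounder. The stratified rates, not the pooled rate, identify the causal effect.
Within each level — spin: 61.1% vs 49.6%; medium pace: 42.7% vs 33.7%; pace: 30.1% vs 20.0% — Halvorsen is higher every time.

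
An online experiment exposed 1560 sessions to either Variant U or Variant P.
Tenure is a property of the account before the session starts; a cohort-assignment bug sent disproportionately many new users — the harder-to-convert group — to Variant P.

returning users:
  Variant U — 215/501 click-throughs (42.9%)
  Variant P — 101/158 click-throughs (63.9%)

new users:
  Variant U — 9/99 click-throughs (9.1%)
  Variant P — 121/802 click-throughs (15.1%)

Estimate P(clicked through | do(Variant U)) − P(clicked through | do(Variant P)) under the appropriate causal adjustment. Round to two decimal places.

The imbalance in user tenure arose from how sessions were allocated, not from anything the variant did; and user tenure independently affects the outcome. The pooled gap is confounded — condition on user tenure.
Adjusting over the population distribution of user tenure: 0.422·(0.429−0.639) + 0.578·(0.091−0.151) = -0.123.

-0.12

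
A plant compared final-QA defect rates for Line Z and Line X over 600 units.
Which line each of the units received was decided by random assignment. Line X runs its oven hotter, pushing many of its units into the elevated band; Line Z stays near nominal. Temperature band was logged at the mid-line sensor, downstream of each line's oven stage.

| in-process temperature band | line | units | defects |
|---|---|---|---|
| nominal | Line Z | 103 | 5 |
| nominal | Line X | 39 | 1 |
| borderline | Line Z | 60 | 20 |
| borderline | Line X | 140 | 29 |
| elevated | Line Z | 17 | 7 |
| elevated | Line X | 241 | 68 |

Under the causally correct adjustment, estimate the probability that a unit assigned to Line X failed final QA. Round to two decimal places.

0.23

In-process temperature band is downstream of the line. One should not condition on a consequence of treatment, so the overall rates are the right comparison.
So P(outcome | do(Line X)) is just the pooled rate for Line X: 98/420 = 0.233.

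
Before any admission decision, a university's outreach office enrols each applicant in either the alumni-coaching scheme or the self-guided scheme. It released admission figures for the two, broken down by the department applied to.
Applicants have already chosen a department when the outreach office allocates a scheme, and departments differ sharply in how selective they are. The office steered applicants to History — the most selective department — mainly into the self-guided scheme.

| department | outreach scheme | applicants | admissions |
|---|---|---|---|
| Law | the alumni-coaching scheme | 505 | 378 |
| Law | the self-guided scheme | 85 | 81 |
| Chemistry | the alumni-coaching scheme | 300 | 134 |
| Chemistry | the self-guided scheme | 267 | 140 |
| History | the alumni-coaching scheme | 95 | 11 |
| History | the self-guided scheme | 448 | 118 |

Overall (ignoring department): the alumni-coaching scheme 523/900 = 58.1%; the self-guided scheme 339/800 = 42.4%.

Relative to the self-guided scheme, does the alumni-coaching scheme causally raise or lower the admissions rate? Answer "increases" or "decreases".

decreases

Department is set before the outreach scheme has any effect — it is not caused by the outreach scheme — and it independently drives the outcome. That makes it a confounder, so the causal comparison is within department levels.
Within each level — Law: 74.9% vs 95.3%; Chemistry: 44.7% vs 52.4%; History: 11.6% vs 26.3% — the self-guided scheme is higher every time.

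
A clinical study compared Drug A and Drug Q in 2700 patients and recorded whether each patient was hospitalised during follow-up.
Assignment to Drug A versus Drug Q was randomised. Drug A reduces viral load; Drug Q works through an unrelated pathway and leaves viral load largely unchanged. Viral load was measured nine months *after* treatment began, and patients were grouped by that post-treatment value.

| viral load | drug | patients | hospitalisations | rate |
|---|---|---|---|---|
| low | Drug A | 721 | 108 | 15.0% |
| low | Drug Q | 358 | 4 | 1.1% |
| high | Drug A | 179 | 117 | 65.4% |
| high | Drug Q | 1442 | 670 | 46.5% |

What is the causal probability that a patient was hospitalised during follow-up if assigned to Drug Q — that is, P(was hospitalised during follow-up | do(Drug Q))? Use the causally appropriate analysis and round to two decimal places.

The viral load-specific comparison favours Drug Q throughout, but the pooled figures favour Drug A. The question is whether to condition on viral load.
Viral load lies on the pathway drug → viral load → outcome, so adjusting for it blocks the indirect effect. For the total causal effect of drug, use the unadjusted pooled rates.
So P(outcome | do(Drug Q)) is just the pooled rate for Drug Q: 674/1800 = 0.374.

0.37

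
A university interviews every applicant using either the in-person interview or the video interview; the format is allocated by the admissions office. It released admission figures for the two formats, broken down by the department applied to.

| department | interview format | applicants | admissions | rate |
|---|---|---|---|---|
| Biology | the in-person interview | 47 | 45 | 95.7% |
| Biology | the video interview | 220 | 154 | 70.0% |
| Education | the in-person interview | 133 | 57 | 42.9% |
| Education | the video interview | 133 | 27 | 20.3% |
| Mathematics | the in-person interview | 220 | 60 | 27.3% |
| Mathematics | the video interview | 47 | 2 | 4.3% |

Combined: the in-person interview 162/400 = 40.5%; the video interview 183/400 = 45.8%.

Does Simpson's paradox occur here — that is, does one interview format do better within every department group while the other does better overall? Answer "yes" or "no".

yes

Within each department level (Biology 95.7% vs 70.0%; Education 42.9% vs 20.3%; Mathematics 27.3% vs 4.3%), the in-person interview has the higher rate every time. Pooled: 40.5% vs 45.8% — the video interview has the higher rate overall. The two comparisons disagree.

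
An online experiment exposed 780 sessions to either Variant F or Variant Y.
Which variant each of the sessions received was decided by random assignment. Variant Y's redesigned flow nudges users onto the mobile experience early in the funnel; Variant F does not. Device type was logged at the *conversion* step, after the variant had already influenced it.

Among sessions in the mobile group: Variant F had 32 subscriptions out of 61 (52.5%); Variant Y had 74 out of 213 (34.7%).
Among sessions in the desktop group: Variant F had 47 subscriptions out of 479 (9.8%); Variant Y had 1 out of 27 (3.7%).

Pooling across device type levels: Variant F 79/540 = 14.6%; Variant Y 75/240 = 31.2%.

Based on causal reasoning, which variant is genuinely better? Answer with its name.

The device type-specific comparison favours Variant F throughout, but the pooled figures favour Variant Y. The question is whether to condition on device type.
The distribution of device type is itself part of what the variant does — it is an intermediate outcome. Holding it fixed would remove that part of the effect; the total effect is the pooled difference.
Pooled: Variant F 14.6% vs Variant Y 31.2%; Variant Y is higher overall.

Variant Y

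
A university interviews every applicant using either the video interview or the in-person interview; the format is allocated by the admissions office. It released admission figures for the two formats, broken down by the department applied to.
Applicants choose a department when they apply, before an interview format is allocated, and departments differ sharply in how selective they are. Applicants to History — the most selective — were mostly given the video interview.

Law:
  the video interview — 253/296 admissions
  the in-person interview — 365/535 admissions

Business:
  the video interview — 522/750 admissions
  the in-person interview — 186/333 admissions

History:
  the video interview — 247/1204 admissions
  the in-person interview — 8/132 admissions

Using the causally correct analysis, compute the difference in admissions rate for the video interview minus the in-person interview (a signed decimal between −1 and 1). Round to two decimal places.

+0.15

Department satisfies the back-door criterion: it is not a descendant of the interview format, and it blocks the spurious path from interview format to outcome. Adjusting for it (i.e., using the within-department rates) gives the causal effect.
Adjusting over the population distribution of department: 0.256·(0.855−0.682) + 0.333·(0.696−0.559) + 0.411·(0.205−0.061) = +0.149.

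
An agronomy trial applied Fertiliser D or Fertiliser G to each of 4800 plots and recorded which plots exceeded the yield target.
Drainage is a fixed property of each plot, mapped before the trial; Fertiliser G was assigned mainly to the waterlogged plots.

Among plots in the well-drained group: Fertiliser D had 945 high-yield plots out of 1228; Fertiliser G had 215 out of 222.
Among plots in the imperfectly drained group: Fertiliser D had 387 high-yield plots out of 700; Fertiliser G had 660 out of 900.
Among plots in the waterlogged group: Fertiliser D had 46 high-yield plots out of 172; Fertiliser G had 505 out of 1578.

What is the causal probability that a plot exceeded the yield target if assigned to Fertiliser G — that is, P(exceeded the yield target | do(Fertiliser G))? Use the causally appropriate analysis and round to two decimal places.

Nothing the fertiliser does changes field drainage; the imbalance is an allocation artefact. With field drainage also predicting the outcome, the pooled figure is confounded, and the within-stratum comparison is the causal one.
Standardising Fertiliser G to the population field drainage mix: 0.302·215/222 + 0.333·660/900 + 0.365·505/1578 = 0.654.

0.65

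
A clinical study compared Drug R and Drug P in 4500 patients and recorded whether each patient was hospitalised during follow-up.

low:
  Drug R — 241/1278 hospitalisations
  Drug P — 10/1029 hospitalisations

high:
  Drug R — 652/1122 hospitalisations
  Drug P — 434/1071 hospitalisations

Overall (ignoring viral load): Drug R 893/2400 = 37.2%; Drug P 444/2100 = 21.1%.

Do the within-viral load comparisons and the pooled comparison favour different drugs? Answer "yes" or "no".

Within each viral load level (low 18.9% vs 1.0%; high 58.1% vs 40.5%), Drug P has the lower rate every time. Pooled: 37.2% vs 21.1% — Drug P has the lower rate overall. They agree.

no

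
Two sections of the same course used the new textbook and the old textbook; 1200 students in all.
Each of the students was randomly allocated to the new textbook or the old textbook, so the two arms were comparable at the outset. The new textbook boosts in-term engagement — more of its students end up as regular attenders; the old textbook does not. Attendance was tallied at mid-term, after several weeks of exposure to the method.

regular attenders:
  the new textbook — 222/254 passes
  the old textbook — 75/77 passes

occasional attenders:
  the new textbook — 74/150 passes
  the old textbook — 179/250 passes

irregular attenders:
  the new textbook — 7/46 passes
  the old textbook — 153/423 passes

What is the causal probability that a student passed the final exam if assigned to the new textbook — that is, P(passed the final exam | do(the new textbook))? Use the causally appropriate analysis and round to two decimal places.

0.67

Mid-term attendance is downstream of the teaching method. One should not condition on a consequence of treatment, so the overall rates are the right comparison.
So P(outcome | do(the new textbook)) is just the pooled rate for the new textbook: 303/450 = 0.673.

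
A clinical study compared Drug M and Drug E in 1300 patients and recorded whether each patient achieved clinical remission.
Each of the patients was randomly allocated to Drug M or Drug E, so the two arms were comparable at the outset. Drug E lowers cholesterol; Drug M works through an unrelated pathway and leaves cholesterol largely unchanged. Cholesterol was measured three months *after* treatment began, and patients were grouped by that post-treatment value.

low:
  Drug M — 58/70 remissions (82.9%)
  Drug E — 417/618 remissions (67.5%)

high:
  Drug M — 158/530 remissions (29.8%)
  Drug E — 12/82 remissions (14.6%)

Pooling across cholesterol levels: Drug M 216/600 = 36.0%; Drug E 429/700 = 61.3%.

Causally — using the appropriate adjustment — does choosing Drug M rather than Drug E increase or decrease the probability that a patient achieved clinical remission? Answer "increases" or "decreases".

decreases

Because the drug influences cholesterol, cholesterol is a post-treatment mediator, not a confounder. Stratifying on it would bias the estimate; the causal effect is the crude pooled difference.
Pooled: Drug M 36.0% vs Drug E 61.3%; Drug E is higher overall.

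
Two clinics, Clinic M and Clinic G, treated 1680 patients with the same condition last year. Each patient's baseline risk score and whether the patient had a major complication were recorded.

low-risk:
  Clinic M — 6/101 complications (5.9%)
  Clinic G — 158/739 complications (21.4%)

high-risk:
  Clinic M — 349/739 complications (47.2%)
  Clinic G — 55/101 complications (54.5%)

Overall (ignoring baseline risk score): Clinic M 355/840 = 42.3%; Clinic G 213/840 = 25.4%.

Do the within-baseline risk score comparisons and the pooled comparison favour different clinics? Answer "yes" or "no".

Within each baseline risk score level (low-risk 5.9% vs 21.4%; high-risk 47.2% vs 54.5%), Clinic M has the lower rate every time. Pooled: 42.3% vs 25.4% — Clinic G has the lower rate overall. The two comparisons disagree.

yes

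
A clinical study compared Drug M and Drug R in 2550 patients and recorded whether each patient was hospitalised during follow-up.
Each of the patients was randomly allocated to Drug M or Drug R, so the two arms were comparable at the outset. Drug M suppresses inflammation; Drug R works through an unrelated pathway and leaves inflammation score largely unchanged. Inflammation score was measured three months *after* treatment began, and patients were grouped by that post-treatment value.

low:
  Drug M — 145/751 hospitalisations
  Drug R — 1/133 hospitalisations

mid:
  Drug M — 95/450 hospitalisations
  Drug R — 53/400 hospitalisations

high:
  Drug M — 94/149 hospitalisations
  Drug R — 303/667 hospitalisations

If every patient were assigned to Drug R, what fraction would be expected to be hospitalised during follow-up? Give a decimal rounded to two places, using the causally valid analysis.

Inflammation score lies on the pathway drug → inflammation score → outcome, so adjusting for it blocks the indirect effect. For the total causal effect of drug, use the unadjusted pooled rates.
So P(outcome | do(Drug R)) is just the pooled rate for Drug R: 357/1200 = 0.297.

0.30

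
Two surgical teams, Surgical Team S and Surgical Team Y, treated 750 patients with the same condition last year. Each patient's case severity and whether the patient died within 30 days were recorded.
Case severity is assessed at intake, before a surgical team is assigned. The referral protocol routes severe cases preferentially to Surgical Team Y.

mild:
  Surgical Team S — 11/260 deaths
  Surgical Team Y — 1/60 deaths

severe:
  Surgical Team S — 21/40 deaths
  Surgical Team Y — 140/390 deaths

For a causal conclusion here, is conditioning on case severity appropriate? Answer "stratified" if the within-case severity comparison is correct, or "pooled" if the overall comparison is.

stratified

The stratified and pooled comparisons disagree (Surgical Team Y wins within each case severity; Surgical Team S wins overall), so the answer turns on the causal role of case severity.
Case severity is set before the surgical team has any effect — it is not caused by the surgical team — and it independently drives the outcome. That makes it a confounder, so the causal comparison is within case severity levels.
Within each level — mild: 4.2% vs 1.7%; severe: 52.5% vs 35.9% — Surgical Team Y is lower every time.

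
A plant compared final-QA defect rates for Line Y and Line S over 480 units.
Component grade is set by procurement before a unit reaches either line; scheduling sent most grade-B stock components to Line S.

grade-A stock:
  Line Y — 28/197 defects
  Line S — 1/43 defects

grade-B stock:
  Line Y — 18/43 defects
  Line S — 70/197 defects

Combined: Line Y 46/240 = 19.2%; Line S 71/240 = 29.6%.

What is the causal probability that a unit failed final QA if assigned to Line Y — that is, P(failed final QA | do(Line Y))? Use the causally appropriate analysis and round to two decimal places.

0.28

The component grade-specific comparison favours Line S throughout, but the pooled figures favour Line Y. The question is whether to condition on component grade.
Component grade satisfies the back-door criterion: it is not a descendant of the line, and it blocks the spurious path from line to outcome. Adjusting for it (i.e., using the within-component grade rates) gives the causal effect.
Standardising Line Y to the population component grade mix: 0.500·28/197 + 0.500·18/43 = 0.280.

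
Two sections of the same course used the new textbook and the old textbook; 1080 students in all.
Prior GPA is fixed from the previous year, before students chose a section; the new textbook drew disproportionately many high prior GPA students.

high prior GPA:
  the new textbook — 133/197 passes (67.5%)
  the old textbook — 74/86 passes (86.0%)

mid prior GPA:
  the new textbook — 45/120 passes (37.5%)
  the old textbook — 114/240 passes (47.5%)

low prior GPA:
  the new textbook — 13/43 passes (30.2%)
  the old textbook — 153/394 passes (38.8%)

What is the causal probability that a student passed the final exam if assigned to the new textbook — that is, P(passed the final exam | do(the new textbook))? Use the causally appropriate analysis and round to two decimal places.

0.42

The imbalance in prior GPA band arose from how students were allocated, not from anything the teaching method did; and prior GPA band independently affects the outcome. The pooled gap is confounded — condition on prior GPA band.
Standardising the new textbook to the population prior GPA band mix: 0.262·133/197 + 0.333·45/120 + 0.405·13/43 = 0.424.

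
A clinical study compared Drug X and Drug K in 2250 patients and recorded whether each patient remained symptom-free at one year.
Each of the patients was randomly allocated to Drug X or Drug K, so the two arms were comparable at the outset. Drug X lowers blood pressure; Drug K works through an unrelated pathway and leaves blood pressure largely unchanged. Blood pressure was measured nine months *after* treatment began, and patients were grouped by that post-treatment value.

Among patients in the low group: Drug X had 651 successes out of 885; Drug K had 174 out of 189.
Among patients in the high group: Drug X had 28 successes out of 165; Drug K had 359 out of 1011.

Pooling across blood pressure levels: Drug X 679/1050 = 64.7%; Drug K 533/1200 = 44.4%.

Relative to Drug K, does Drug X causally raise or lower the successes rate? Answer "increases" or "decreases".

The blood pressure-specific comparison favours Drug K throughout, but the pooled figures favour Drug X. The question is whether to condition on blood pressure.
Blood pressure is recorded after the drug and is itself shifted by it — it sits on the causal path from drug to outcome. Conditioning on a mediator would strip out part of the effect we want; the pooled comparison gives the total causal effect.
Pooled: Drug X 64.7% vs Drug K 44.4%; Drug X is higher overall.

increases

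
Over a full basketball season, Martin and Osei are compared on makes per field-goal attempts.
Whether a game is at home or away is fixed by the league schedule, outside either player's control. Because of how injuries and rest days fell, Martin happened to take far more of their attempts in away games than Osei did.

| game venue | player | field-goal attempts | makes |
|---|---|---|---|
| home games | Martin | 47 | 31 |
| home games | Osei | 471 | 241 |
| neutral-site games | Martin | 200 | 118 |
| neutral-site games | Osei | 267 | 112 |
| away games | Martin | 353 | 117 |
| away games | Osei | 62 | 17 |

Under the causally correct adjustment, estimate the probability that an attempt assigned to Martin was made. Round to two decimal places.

The stratified and pooled comparisons disagree (Martin wins within each game venue; Osei wins overall), so the answer turns on the causal role of game venue.
Game venue is set before the player has any effect — it is not caused by the player — and it independently drives the outcome. That makes it a confounder, so the causal comparison is within game venue levels.
Standardising Martin to the population game venue mix: 0.370·31/47 + 0.334·118/200 + 0.296·117/353 = 0.539.

0.54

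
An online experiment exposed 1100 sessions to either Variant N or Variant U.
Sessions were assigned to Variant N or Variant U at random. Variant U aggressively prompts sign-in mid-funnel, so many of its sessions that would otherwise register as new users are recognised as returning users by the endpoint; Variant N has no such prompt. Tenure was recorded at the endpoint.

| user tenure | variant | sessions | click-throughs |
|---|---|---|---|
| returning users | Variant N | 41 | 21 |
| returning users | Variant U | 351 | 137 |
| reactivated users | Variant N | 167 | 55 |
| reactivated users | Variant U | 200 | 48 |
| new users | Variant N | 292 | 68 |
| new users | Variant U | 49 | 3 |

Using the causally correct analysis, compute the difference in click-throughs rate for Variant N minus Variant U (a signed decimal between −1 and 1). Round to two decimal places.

Variant N is higher inside every user tenure stratum but Variant U is higher in aggregate. Whether to stratify depends on how user tenure relates to the variant.
Because the variant influences user tenure, user tenure is a post-treatment mediator, not a confounder. Stratifying on it would bias the estimate; the causal effect is the crude pooled difference.
The causal difference is the pooled difference: 0.288 − 0.313 = -0.025.

-0.03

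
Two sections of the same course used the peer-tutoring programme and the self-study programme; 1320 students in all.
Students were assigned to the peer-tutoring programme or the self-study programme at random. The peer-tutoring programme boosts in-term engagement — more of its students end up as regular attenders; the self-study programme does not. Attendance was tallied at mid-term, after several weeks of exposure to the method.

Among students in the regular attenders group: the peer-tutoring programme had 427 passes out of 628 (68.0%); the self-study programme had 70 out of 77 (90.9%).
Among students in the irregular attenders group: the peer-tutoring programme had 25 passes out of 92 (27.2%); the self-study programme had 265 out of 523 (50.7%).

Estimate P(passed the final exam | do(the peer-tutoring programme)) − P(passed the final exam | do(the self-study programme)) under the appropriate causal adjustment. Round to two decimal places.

+0.07

Mid-term attendance lies on the pathway teaching method → mid-term attendance → outcome, so adjusting for it blocks the indirect effect. For the total causal effect of teaching method, use the unadjusted pooled rates.
The causal difference is the pooled difference: 0.628 − 0.558 = +0.069.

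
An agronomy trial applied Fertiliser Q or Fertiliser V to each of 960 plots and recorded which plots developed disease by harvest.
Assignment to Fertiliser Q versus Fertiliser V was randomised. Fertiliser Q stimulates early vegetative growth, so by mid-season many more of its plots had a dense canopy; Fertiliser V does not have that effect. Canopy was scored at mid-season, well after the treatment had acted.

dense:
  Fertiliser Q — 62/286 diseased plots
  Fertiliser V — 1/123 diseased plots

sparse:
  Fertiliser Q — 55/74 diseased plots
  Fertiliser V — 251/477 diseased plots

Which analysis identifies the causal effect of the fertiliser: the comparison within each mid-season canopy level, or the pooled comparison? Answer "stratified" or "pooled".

pooled

Because the fertiliser influences mid-season canopy, mid-season canopy is a post-treatment mediator, not a confounder. Stratifying on it would bias the estimate; the causal effect is the crude pooled difference.
Pooled: Fertiliser Q 32.5% vs Fertiliser V 42.0%; Fertiliser Q is lower overall.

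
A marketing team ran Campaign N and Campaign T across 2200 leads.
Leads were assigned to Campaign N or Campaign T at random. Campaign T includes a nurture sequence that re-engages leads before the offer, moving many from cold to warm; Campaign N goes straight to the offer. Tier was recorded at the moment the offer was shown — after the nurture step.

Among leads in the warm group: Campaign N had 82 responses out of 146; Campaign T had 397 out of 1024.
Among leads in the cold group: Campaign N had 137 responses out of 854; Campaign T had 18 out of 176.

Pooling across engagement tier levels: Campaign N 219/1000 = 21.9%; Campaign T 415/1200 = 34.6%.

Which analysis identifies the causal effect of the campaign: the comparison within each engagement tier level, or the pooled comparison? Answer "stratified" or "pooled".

pooled

The engagement tier-specific comparison favours Campaign N throughout, but the pooled figures favour Campaign T. The question is whether to condition on engagement tier.
Engagement tier lies on the pathway campaign → engagement tier → outcome, so adjusting for it blocks the indirect effect. For the total causal effect of campaign, use the unadjusted pooled rates.
Pooled: Campaign N 21.9% vs Campaign T 34.6%; Campaign T is higher overall.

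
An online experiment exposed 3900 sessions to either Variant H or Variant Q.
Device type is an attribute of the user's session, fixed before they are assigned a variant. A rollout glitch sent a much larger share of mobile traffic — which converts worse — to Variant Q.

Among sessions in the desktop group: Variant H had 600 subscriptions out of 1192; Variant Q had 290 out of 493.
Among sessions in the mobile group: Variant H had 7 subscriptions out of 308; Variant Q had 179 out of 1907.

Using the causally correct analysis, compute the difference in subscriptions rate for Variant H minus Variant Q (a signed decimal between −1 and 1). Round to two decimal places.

-0.08

Device type is set before the variant has any effect — it is not caused by the variant — and it independently drives the outcome. That makes it a confounder, so the causal comparison is within device type levels.
Adjusting over the population distribution of device type: 0.432·(0.503−0.588) + 0.568·(0.023−0.094) = -0.077.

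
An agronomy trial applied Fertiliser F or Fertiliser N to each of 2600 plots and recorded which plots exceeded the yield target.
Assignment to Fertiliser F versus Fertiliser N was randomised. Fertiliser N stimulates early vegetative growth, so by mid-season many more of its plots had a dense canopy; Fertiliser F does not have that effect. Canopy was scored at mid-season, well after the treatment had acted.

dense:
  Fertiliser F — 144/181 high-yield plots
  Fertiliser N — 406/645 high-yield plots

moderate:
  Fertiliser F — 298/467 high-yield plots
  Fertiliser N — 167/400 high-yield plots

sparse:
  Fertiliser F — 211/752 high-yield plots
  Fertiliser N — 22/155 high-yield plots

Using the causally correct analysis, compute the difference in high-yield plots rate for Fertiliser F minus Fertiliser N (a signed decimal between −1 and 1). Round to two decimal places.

The stratified and pooled comparisons disagree (Fertiliser F wins within each mid-season canopy; Fertiliser N wins overall), so the answer turns on the causal role of mid-season canopy.
Because the fertiliser influences mid-season canopy, mid-season canopy is a post-treatment mediator, not a confounder. Stratifying on it would bias the estimate; the causal effect is the crude pooled difference.
The causal difference is the pooled difference: 0.466 − 0.496 = -0.029.

-0.03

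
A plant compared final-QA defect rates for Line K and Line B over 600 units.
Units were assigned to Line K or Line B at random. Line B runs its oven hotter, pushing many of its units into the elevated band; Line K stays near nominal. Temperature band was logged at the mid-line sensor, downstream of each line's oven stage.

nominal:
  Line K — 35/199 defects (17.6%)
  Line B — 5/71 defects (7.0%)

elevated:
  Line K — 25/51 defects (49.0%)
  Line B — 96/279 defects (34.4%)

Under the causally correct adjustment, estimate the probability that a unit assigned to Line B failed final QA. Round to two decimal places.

0.29

Because the line influences in-process temperature band, in-process temperature band is a post-treatment mediator, not a confounder. Stratifying on it would bias the estimate; the causal effect is the crude pooled difference.
So P(outcome | do(Line B)) is just the pooled rate for Line B: 101/350 = 0.289.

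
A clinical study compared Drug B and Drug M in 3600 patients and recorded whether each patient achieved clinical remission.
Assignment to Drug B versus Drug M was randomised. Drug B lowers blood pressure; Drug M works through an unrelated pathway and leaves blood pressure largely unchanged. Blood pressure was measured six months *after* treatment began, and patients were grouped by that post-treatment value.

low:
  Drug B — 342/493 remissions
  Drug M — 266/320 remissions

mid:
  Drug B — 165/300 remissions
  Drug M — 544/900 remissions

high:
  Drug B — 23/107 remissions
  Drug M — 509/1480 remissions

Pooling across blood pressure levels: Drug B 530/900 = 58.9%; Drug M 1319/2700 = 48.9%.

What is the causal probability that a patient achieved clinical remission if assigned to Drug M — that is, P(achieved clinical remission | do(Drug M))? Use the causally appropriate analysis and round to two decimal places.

0.49

The stratified and pooled comparisons disagree (Drug M wins within each blood pressure; Drug B wins overall), so the answer turns on the causal role of blood pressure.
The distribution of blood pressure is itself part of what the drug does — it is an intermediate outcome. Holding it fixed would remove that part of the effect; the total effect is the pooled difference.
So P(outcome | do(Drug M)) is just the pooled rate for Drug M: 1319/2700 = 0.489.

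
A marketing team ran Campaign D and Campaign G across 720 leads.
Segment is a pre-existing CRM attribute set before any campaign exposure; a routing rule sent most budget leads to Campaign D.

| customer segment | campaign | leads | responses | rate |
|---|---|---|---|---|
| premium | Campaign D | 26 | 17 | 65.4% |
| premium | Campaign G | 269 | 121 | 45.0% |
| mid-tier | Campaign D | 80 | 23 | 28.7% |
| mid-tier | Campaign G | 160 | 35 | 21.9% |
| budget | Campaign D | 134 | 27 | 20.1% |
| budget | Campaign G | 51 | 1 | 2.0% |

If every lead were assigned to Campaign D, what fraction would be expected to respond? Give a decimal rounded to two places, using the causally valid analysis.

The imbalance in customer segment arose from how leads were allocated, not from anything the campaign did; and customer segment independently affects the outcome. The pooled gap is confounded — condition on customer segment.
Standardising Campaign D to the population customer segment mix: 0.410·17/26 + 0.333·23/80 + 0.257·27/134 = 0.416.

0.42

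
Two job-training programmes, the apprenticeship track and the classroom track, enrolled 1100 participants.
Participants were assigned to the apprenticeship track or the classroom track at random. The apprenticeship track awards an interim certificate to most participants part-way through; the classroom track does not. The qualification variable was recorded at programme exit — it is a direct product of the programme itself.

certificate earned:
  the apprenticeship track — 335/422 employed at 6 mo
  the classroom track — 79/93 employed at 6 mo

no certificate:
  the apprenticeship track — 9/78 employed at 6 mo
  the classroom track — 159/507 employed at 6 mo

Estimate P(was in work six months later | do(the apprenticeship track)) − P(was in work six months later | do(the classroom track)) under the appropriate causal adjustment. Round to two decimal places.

+0.29

The qualification attained during the programme-specific comparison favours the classroom track throughout, but the pooled figures favour the apprenticeship track. The question is whether to condition on qualification attained during the programme.
Qualification attained during the programme is recorded after the programme and is itself shifted by it — it sits on the causal path from programme to outcome. Conditioning on a mediator would strip out part of the effect we want; the pooled comparison gives the total causal effect.
The causal difference is the pooled difference: 0.688 − 0.397 = +0.291.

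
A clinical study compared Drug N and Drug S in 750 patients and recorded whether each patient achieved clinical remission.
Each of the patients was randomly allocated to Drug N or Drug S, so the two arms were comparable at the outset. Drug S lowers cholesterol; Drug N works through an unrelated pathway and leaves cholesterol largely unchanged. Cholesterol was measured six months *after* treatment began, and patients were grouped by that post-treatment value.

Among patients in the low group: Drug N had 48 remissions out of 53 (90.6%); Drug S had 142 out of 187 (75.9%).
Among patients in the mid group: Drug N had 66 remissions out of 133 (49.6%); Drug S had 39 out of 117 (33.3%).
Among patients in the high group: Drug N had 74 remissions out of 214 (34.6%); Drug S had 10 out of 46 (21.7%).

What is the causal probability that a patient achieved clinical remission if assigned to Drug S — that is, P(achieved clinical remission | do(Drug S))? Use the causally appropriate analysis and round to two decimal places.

0.55

The stratified and pooled comparisons disagree (Drug N wins within each cholesterol; Drug S wins overall), so the answer turns on the causal role of cholesterol.
Because the drug influences cholesterol, cholesterol is a post-treatment mediator, not a confounder. Stratifying on it would bias the estimate; the causal effect is the crude pooled difference.
So P(outcome | do(Drug S)) is just the pooled rate for Drug S: 191/350 = 0.546.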